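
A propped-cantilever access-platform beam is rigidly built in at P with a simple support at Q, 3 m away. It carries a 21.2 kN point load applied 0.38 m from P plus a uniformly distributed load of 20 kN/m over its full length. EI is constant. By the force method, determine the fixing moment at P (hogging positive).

M_P = 29.09 kN·m

Remove the prop at Q; the released (primary) structure is a cantilever built in at P.
Free-end deflection of the primary structure under the applied loading (downward +):
  point load 21.2 at a = 0.38: Pa²(3L − a)/(6EI) = 4.398/EI
  UDL 20: wL⁴/(8EI) = 202.5/EI
  δ_0 = 206.9/EI
Flexibility coefficient — unit upward force at Q: δ_{QQ} = L³/(3EI) = 9/EI.
Compatibility at Q: δ_0 − R_Q·δ_{QQ} = 0, so R_Q = 206.9/9 = 22.99 kN.
Moment equilibrium about P: M_P = Σ(load moments about P) − R_Q·L = 98.06 − 22.99×3 = 29.09 kN·m.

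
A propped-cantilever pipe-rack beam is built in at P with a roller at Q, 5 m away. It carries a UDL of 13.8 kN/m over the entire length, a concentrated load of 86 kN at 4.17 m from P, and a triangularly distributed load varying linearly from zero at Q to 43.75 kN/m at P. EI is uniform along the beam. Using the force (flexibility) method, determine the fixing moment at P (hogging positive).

M_P = 150.7 kN·m

Release the roller at Q. Primary structure: cantilever fixed at P.
Free-end deflection of the primary structure under the applied loading (downward +):
  UDL 13.8: wL⁴/(8EI) = 1078/EI
  point load 86 at a = 4.17: Pa²(3L − a)/(6EI) = 2699/EI
  triangular load, peak 43.75 at the fixed end: w₀L⁴/(30EI) = 911.5/EI
  δ_0 = 4689/EI
Tip deflection under a unit load at Q: L³/(3EI) = 41.67/EI.
The prop prevents deflection at Q: R_Q = δ_0/δ_{QQ} = 4689/41.67 = 112.5 kN.
Moment equilibrium about P: M_P = Σ(load moments about P) − R_Q·L = 713.4 − 112.5×5 = 150.7 kN·m.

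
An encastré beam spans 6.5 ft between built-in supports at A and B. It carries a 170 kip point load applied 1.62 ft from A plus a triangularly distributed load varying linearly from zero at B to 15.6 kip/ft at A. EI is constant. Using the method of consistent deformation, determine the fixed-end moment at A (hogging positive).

M_A = 188.2 kip·ft

Release both end moments; the primary structure is a simply-supported span AB with redundants M_A and M_B.
On the primary (simply-supported) span, the end slopes from the loading are:
  at A: point load 170 at a = 1.62: Pab(L + b)/(6LEI) = 392.2/EI
  at B: point load 170 at a = 1.62: Pab(L + a)/(6LEI) = 279.8/EI
  at A: triangular load, peak 15.6: w₀L³/(45EI) = 95.2/EI
  at B: triangular load, peak 15.6: 7w₀L³/(360EI) = 83.3/EI
  θ_A0 = 487.4/EI,  θ_B0 = 363.1/EI
Flexibility coefficients: a unit moment at one end gives L/(3EI) there and L/(6EI) at the far end, so f₁₁ = f₂₂ = 2.167/EI and f₁₂ = f₂₁ = 1.083/EI.
Compatibility — zero rotation at each built-in end:
  2.167 M_A + 1.083 M_B = 487.4
  1.083 M_A + 2.167 M_B = 363.1
Solving the pair gives M_A = 188.2 kip·ft and M_B = 73.5 kip·ft (hogging).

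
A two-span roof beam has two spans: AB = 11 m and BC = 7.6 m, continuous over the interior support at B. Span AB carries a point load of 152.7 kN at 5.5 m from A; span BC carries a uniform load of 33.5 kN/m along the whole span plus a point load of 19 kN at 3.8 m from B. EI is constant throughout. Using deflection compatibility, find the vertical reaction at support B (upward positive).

Release continuity at B by inserting a hinge; the redundant is the internal moment M_B. The primary structure is two simply-supported spans AB and BC.
Rotations at B on the released spans (each span's end-slope, ×1/EI):
  span AB: point load 152.7 at a = 5.5: Pab(L + a)/(6LEI) = 1155/EI
  span BC: UDL 33.5: wL³/(24EI) = 612.7/EI
  span BC: point load 19 at a = 3.8: Pab(L + b)/(6LEI) = 68.59/EI
  relative rotation θ_0 = (1155 + 681.3)/EI = 1836/EI
A unit hogging moment at B produces rotation L₁/(3EI) + L₂/(3EI) = 6.2/EI.
Slope continuity at B: θ_0 = M_B·6.2/EI, so M_B = 1836/6.2 = 296.1 kN·m (hogging).
Span AB, ΣM about A with M_B applied at B: R_B^{AB}·11 = 839.9 + 296.1, so R_B^{AB} = 103.3 kN and R_A = 152.7 − 103.3 = 49.43 kN.
Span BC, ΣM about C: R_B^{BC}·7.6 = 1040 + 296.1, so R_B^{BC} = 175.8 kN and R_C = 273.6 − 175.8 = 97.83 kN.
R_B = 103.3 + 175.8 = 279 kN.

R_B = 279 kN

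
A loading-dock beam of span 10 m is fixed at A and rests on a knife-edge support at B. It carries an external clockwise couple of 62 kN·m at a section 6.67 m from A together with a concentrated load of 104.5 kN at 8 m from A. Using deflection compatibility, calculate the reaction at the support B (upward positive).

Choose R_B as the redundant. The primary structure is the cantilever fixed at A.
Primary-structure tip deflection at B by superposition:
  clockwise couple 62 at a = 6.67: M₀a(2L − a)/(2EI) = 2756/EI
  point load 104.5 at a = 8: Pa²(3L − a)/(6EI) = 24523/EI
  δ_0 = 27279/EI
Tip deflection under a unit load at B: L³/(3EI) = 333.3/EI.
Compatibility at B: δ_0 − R_B·δ_{BB} = 0, so R_B = 27279/333.3 = 81.84 kN.

R_B = 81.84 kN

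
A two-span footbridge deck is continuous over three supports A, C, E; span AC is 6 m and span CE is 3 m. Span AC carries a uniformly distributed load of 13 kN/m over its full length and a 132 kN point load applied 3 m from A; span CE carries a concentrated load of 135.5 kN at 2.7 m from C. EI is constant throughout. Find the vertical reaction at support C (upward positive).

R_C = 190.9 kN

Take M_C as the redundant. Released structure: two simple spans AC and CE with a hinge at C.
End slopes at the hinge C, treating each span as simply supported:
  span AC: UDL 13: wL³/(24EI) = 117/EI
  span AC: point load 132 at a = 3: Pab(L + a)/(6LEI) = 297/EI
  span CE: point load 135.5 at a = 2.7: Pab(L + b)/(6LEI) = 20.12/EI
  relative rotation θ_0 = (414 + 20.12)/EI = 434.1/EI
A unit hogging moment at C produces rotation L₁/(3EI) + L₂/(3EI) = 3/EI.
Compatibility: M_C·(L₁+L₂)/(3EI) = θ_0, giving M_C = 144.7 kN·m (hogging).
Span AC, ΣM about A with M_C applied at C: R_C^{AC}·6 = 630 + 144.7, so R_C^{AC} = 129.1 kN and R_A = 210 − 129.1 = 80.88 kN.
Span CE, ΣM about E: R_C^{CE}·3 = 40.65 + 144.7, so R_C^{CE} = 61.79 kN and R_E = 135.5 − 61.79 = 73.71 kN.
R_C = 129.1 + 61.79 = 190.9 kN.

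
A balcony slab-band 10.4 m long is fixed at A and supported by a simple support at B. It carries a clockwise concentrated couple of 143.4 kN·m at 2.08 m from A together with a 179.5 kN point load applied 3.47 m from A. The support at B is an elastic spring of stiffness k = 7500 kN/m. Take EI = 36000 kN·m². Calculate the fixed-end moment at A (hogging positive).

M_A = 416.2 kN·m

Remove the prop at B; the released (primary) structure is a cantilever built in at A.
Deflection at B on the released cantilever, summing each load's contribution:
  clockwise couple 143.4 at a = 2.08: M₀a(2L − a)/(2EI) = 2792/EI
  point load 179.5 at a = 3.47: Pa²(3L − a)/(6EI) = 9989/EI
  δ_0 = 12781/EI
Tip deflection under a unit load at B: L³/(3EI) = 375/EI.
With EI = 36000 kN·m²: δ_0 = 0.35502 m and δ_{BB} = 0.010415 m/kN.
Compatibility — the spring shortens by R_B/k under the reaction it provides: δ_0 − R_B·δ_{BB} = R_B/k. With 1/k = 0.000133 m/kN, R_B = δ_0 / (δ_{BB} + 1/k) = 0.35502 / (0.010415 + 0.000133) = 33.66 kN.
Moment equilibrium about A: M_A = Σ(load moments about A) − R_B·L = 766.3 − 33.66×10.4 = 416.2 kN·m.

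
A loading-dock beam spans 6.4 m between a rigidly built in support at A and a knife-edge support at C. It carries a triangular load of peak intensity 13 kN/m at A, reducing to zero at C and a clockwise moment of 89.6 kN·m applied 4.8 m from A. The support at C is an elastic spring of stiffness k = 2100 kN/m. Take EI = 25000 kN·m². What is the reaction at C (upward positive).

Take the reaction at C as the redundant and release it; the primary structure is a cantilever fixed at A.
Deflection at C on the released cantilever, summing each load's contribution:
  triangular load, peak 13 at the fixed end: w₀L⁴/(30EI) = 727/EI
  clockwise couple 89.6 at a = 4.8: M₀a(2L − a)/(2EI) = 1720/EI
  δ_0 = 2447/EI
Flexibility coefficient — unit upward force at C: δ_{CC} = L³/(3EI) = 87.38/EI.
With EI = 25000 kN·m²: δ_0 = 0.097893 m and δ_{CC} = 0.003495 m/kN.
Compatibility — the spring shortens by R_C/k under the reaction it provides: δ_0 − R_C·δ_{CC} = R_C/k. With 1/k = 0.000476 m/kN, R_C = δ_0 / (δ_{CC} + 1/k) = 0.097893 / (0.003495 + 0.000476) = 24.65 kN.

R_C = 24.65 kN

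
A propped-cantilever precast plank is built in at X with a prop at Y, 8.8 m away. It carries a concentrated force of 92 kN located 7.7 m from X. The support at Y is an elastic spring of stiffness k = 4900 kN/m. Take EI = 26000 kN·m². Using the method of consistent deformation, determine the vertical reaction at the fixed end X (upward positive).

Remove the prop at Y; the released (primary) structure is a cantilever built in at X.
Downward deflection at the released point Y due to the loads:
  point load 92 at a = 7.7: Pa²(3L − a)/(6EI) = 17000/EI
Flexibility coefficient — unit upward force at Y: δ_{YY} = L³/(3EI) = 227.2/EI.
With EI = 26000 kN·m²: δ_0 = 0.65386 m and δ_{YY} = 0.008737 m/kN.
Compatibility — the spring shortens by R_Y/k under the reaction it provides: δ_0 − R_Y·δ_{YY} = R_Y/k. With 1/k = 0.000204 m/kN, R_Y = δ_0 / (δ_{YY} + 1/k) = 0.65386 / (0.008737 + 0.000204) = 73.13 kN.
Vertical equilibrium: R_X = ΣP − R_Y = 92 − 73.13 = 18.87 kN.

R_X = 18.87 kN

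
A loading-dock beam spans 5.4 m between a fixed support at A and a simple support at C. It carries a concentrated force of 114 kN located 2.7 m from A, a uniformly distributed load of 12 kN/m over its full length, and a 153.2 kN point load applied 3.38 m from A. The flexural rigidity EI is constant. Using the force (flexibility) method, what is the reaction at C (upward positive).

R_C = 131.2 kN

Remove the prop at C; the released (primary) structure is a cantilever built in at A.
Downward deflection at the released point C due to the loads:
  point load 114 at a = 2.7: Pa²(3L − a)/(6EI) = 1870/EI
  UDL 12: wL⁴/(8EI) = 1275/EI
  point load 153.2 at a = 3.38: Pa²(3L − a)/(6EI) = 3740/EI
  δ_0 = 6885/EI
Flexibility coefficient — unit upward force at C: δ_{CC} = L³/(3EI) = 52.49/EI.
Compatibility at C: δ_0 − R_C·δ_{CC} = 0, so R_C = 6885/52.49 = 131.2 kN.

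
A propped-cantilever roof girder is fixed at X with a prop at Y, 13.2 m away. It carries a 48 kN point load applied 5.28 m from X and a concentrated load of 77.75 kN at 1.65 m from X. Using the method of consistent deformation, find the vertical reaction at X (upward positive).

R_X = 114 kN

Release the roller at Y. Primary structure: cantilever fixed at X.
Deflection at Y on the released cantilever, summing each load's contribution:
  point load 48 at a = 5.28: Pa²(3L − a)/(6EI) = 7654/EI
  point load 77.75 at a = 1.65: Pa²(3L − a)/(6EI) = 1339/EI
  δ_0 = 8993/EI
Tip deflection under a unit load at Y: L³/(3EI) = 766.7/EI.
Compatibility at Y: δ_0 − R_Y·δ_{YY} = 0, so R_Y = 8993/766.7 = 11.73 kN.
Vertical equilibrium: R_X = ΣP − R_Y = 125.8 − 11.73 = 114 kN.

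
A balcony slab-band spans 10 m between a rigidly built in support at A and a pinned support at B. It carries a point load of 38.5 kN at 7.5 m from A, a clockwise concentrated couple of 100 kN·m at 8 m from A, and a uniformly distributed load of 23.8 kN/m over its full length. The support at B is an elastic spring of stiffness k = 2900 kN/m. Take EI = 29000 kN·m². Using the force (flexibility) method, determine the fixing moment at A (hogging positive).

Remove the prop at B; the released (primary) structure is a cantilever built in at A.
Free-end deflection of the primary structure under the applied loading (downward +):
  point load 38.5 at a = 7.5: Pa²(3L − a)/(6EI) = 8121/EI
  clockwise couple 100 at a = 8: M₀a(2L − a)/(2EI) = 4800/EI
  UDL 23.8: wL⁴/(8EI) = 29750/EI
  δ_0 = 42671/EI
Flexibility coefficient — unit upward force at B: δ_{BB} = L³/(3EI) = 333.3/EI.
With EI = 29000 kN·m²: δ_0 = 1.4714 m and δ_{BB} = 0.011494 m/kN.
Compatibility — the spring shortens by R_B/k under the reaction it provides: δ_0 − R_B·δ_{BB} = R_B/k. With 1/k = 0.000345 m/kN, R_B = δ_0 / (δ_{BB} + 1/k) = 1.4714 / (0.011494 + 0.000345) = 124.3 kN.
Moment equilibrium about A: M_A = Σ(load moments about A) − R_B·L = 1579 − 124.3×10 = 335.9 kN·m.

M_A = 335.9 kN·m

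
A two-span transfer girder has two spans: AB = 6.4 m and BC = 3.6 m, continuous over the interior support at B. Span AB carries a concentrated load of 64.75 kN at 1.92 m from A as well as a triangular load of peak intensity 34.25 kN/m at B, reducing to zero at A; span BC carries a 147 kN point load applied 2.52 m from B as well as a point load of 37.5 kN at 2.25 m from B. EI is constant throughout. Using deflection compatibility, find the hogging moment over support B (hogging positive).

Take M_B as the redundant. Released structure: two simple spans AB and BC with a hinge at B.
Rotations at B on the released spans (each span's end-slope, ×1/EI):
  span AB: point load 64.75 at a = 1.92: Pab(L + a)/(6LEI) = 120.7/EI
  span AB: triangular load, peak 34.25: w₀L³/(45EI) = 199.5/EI
  span BC: point load 147 at a = 2.52: Pab(L + b)/(6LEI) = 86.68/EI
  span BC: point load 37.5 at a = 2.25: Pab(L + b)/(6LEI) = 26.1/EI
  relative rotation θ_0 = (320.2 + 112.8)/EI = 433/EI
A unit hogging moment at B produces rotation L₁/(3EI) + L₂/(3EI) = 3.333/EI.
Compatibility: M_B·(L₁+L₂)/(3EI) = θ_0, giving M_B = 129.9 kN·m (hogging).

M_B = 129.9 kN·m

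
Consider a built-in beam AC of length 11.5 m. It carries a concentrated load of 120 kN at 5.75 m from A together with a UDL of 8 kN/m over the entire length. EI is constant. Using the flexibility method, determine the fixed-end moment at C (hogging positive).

M_C = 260.7 kN·m

Take the two fixed-end moments M_A, M_C as redundants; the released structure is the simple span AC.
End rotations of the released simple span under the applied load (×1/EI):
  at A: point load 120 at a = 5.75: Pab(L + b)/(6LEI) = 991.9/EI
  at C: point load 120 at a = 5.75: Pab(L + a)/(6LEI) = 991.9/EI
  at A: UDL 8: wL³/(24EI) = 507/EI
  at C: UDL 8: wL³/(24EI) = 507/EI
  θ_A0 = 1499/EI,  θ_C0 = 1499/EI
Flexibility coefficients: a unit moment at one end gives L/(3EI) there and L/(6EI) at the far end, so f₁₁ = f₂₂ = 3.833/EI and f₁₂ = f₂₁ = 1.917/EI.
Compatibility — zero rotation at each built-in end:
  3.833 M_A + 1.917 M_C = 1499
  1.917 M_A + 3.833 M_C = 1499
Solving the pair gives M_A = 260.7 kN·m and M_C = 260.7 kN·m (hogging).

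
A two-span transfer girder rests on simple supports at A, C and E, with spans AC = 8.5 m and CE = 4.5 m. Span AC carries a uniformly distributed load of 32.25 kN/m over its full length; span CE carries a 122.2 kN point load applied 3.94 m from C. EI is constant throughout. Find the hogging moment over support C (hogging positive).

Take M_C as the redundant. Released structure: two simple spans AC and CE with a hinge at C.
Rotations at C on the released spans (each span's end-slope, ×1/EI):
  span AC: UDL 32.25: wL³/(24EI) = 825.2/EI
  span CE: point load 122.2 at a = 3.94: Pab(L + b)/(6LEI) = 50.53/EI
  relative rotation θ_0 = (825.2 + 50.53)/EI = 875.8/EI
A unit hogging moment at C produces rotation L₁/(3EI) + L₂/(3EI) = 4.333/EI.
Slope continuity at C: θ_0 = M_C·4.333/EI, so M_C = 875.8/4.333 = 202.1 kN·m (hogging).

M_C = 202.1 kN·m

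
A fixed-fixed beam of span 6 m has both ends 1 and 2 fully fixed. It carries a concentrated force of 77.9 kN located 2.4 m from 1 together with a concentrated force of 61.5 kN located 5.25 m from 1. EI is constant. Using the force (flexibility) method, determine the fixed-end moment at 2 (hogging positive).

Release both end moments; the primary structure is a simply-supported span 12 with redundants M_1 and M_2.
Simple-span end rotations at 1 and 2 under the given loads:
  at 1: point load 77.9 at a = 2.4: Pab(L + b)/(6LEI) = 179.5/EI
  at 2: point load 77.9 at a = 2.4: Pab(L + a)/(6LEI) = 157/EI
  at 1: point load 61.5 at a = 5.25: Pab(L + b)/(6LEI) = 45.4/EI
  at 2: point load 61.5 at a = 5.25: Pab(L + a)/(6LEI) = 75.67/EI
  θ_10 = 224.9/EI,  θ_20 = 232.7/EI
Flexibility coefficients: a unit moment at one end gives L/(3EI) there and L/(6EI) at the far end, so f₁₁ = f₂₂ = 2/EI and f₁₂ = f₂₁ = 1/EI.
Compatibility — zero rotation at each built-in end:
  2 M_1 + 1 M_2 = 224.9
  1 M_1 + 2 M_2 = 232.7
Solving the pair gives M_1 = 72.35 kN·m and M_2 = 80.18 kN·m (hogging).

M_2 = 80.18 kN·m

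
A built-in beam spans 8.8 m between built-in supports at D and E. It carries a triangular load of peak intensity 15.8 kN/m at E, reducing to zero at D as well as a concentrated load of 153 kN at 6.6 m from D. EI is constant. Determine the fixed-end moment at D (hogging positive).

Take the two fixed-end moments M_D, M_E as redundants; the released structure is the simple span DE.
On the primary (simply-supported) span, the end slopes from the loading are:
  at D: triangular load, peak 15.8: 7w₀L³/(360EI) = 209.4/EI
  at E: triangular load, peak 15.8: w₀L³/(45EI) = 239.3/EI
  at D: point load 153 at a = 6.6: Pab(L + b)/(6LEI) = 462.8/EI
  at E: point load 153 at a = 6.6: Pab(L + a)/(6LEI) = 648/EI
  θ_D0 = 672.2/EI,  θ_E0 = 887.2/EI
Flexibility coefficients: a unit moment at one end gives L/(3EI) there and L/(6EI) at the far end, so f₁₁ = f₂₂ = 2.933/EI and f₁₂ = f₂₁ = 1.467/EI.
Compatibility — zero rotation at each built-in end:
  2.933 M_D + 1.467 M_E = 672.2
  1.467 M_D + 2.933 M_E = 887.2
Solving the pair gives M_D = 103.9 kN·m and M_E = 250.5 kN·m (hogging).

M_D = 103.9 kN·m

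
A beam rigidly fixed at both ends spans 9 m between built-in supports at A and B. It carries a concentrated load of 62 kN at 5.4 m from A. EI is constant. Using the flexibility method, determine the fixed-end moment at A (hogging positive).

M_A = 53.57 kN·m

Take the two fixed-end moments M_A, M_B as redundants; the released structure is the simple span AB.
Simple-span end rotations at A and B under the given loads:
  at A: point load 62 at a = 5.4: Pab(L + b)/(6LEI) = 281.2/EI
  at B: point load 62 at a = 5.4: Pab(L + a)/(6LEI) = 321.4/EI
  θ_A0 = 281.2/EI,  θ_B0 = 321.4/EI
Flexibility coefficients: a unit moment at one end gives L/(3EI) there and L/(6EI) at the far end, so f₁₁ = f₂₂ = 3/EI and f₁₂ = f₂₁ = 1.5/EI.
Compatibility — zero rotation at each built-in end:
  3 M_A + 1.5 M_B = 281.2
  1.5 M_A + 3 M_B = 321.4
Solving the pair gives M_A = 53.57 kN·m and M_B = 80.35 kN·m (hogging).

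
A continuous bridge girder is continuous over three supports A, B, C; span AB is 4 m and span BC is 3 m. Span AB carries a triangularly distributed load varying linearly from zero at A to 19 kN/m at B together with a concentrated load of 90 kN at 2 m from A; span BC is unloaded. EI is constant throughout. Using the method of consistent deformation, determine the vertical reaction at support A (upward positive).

Insert a hinge at B; M_B is the redundant, and each span becomes simply supported.
Discontinuity in slope at B on the released structure — sum the simple-span end rotations:
  span AB: triangular load, peak 19: w₀L³/(45EI) = 27.02/EI
  span AB: point load 90 at a = 2: Pab(L + a)/(6LEI) = 90/EI
  relative rotation θ_0 = (117 + 0)/EI = 117/EI
A unit hogging moment at B produces rotation L₁/(3EI) + L₂/(3EI) = 2.333/EI.
Compatibility: M_B·(L₁+L₂)/(3EI) = θ_0, giving M_B = 50.15 kN·m (hogging).
Span AB, ΣM about A with M_B applied at B: R_B^{AB}·4 = 281.3 + 50.15, so R_B^{AB} = 82.87 kN and R_A = 128 − 82.87 = 45.13 kN.

R_A = 45.13 kN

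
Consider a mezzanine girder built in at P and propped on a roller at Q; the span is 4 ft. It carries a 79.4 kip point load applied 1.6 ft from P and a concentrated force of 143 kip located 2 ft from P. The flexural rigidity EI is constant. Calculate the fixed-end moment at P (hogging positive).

Choose R_Q as the redundant. The primary structure is the cantilever fixed at P.
Free-end deflection of the primary structure under the applied loading (downward +):
  point load 79.4 at a = 1.6: Pa²(3L − a)/(6EI) = 352.3/EI
  point load 143 at a = 2: Pa²(3L − a)/(6EI) = 953.3/EI
  δ_0 = 1306/EI
Tip deflection under a unit load at Q: L³/(3EI) = 21.33/EI.
The prop prevents deflection at Q: R_Q = δ_0/δ_{QQ} = 1306/21.33 = 61.2 kip.
Moment equilibrium about P: M_P = Σ(load moments about P) − R_Q·L = 413 − 61.2×4 = 168.2 kip·ft.

M_P = 168.2 kip·ft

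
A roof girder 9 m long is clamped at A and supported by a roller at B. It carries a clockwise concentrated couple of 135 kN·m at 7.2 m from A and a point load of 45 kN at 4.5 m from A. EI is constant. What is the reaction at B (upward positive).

Release the roller at B. Primary structure: cantilever fixed at A.
Downward deflection at the released point B due to the loads:
  clockwise couple 135 at a = 7.2: M₀a(2L − a)/(2EI) = 5249/EI
  point load 45 at a = 4.5: Pa²(3L − a)/(6EI) = 3417/EI
  δ_0 = 8666/EI
Tip deflection under a unit load at B: L³/(3EI) = 243/EI.
Compatibility at B: δ_0 − R_B·δ_{BB} = 0, so R_B = 8666/243 = 35.66 kN.

R_B = 35.66 kN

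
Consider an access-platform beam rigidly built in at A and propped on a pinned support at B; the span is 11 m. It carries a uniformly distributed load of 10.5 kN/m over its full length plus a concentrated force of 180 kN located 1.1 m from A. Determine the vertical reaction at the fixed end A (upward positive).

Choose R_B as the redundant. The primary structure is the cantilever fixed at A.
Primary-structure tip deflection at B by superposition:
  UDL 10.5: wL⁴/(8EI) = 19216/EI
  point load 180 at a = 1.1: Pa²(3L − a)/(6EI) = 1158/EI
  δ_0 = 20374/EI
Tip deflection under a unit load at B: L³/(3EI) = 443.7/EI.
Compatibility at B: δ_0 − R_B·δ_{BB} = 0, so R_B = 20374/443.7 = 45.92 kN.
Vertical equilibrium: R_A = ΣP − R_B = 295.5 − 45.92 = 249.6 kN.

R_A = 249.6 kN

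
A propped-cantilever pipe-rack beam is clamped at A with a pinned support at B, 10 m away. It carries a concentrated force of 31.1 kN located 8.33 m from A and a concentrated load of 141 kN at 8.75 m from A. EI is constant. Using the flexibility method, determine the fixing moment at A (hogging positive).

M_A = 112 kN·m

Release the roller at B. Primary structure: cantilever fixed at A.
Primary-structure tip deflection at B by superposition:
  point load 31.1 at a = 8.33: Pa²(3L − a)/(6EI) = 7794/EI
  point load 141 at a = 8.75: Pa²(3L − a)/(6EI) = 38233/EI
  δ_0 = 46027/EI
Flexibility coefficient — unit upward force at B: δ_{BB} = L³/(3EI) = 333.3/EI.
The prop prevents deflection at B: R_B = δ_0/δ_{BB} = 46027/333.3 = 138.1 kN.
Moment equilibrium about A: M_A = Σ(load moments about A) − R_B·L = 1493 − 138.1×10 = 112 kN·m.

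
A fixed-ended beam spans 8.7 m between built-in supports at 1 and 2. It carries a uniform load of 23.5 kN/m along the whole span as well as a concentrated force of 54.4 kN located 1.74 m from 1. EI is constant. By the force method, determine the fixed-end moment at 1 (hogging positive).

M_1 = 208.8 kN·m

Take the two fixed-end moments M_1, M_2 as redundants; the released structure is the simple span 12.
Simple-span end rotations at 1 and 2 under the given loads:
  at 1: UDL 23.5: wL³/(24EI) = 644.8/EI
  at 2: UDL 23.5: wL³/(24EI) = 644.8/EI
  at 1: point load 54.4 at a = 1.74: Pab(L + b)/(6LEI) = 197.6/EI
  at 2: point load 54.4 at a = 1.74: Pab(L + a)/(6LEI) = 131.8/EI
  θ_10 = 842.4/EI,  θ_20 = 776.5/EI
Flexibility coefficients: a unit moment at one end gives L/(3EI) there and L/(6EI) at the far end, so f₁₁ = f₂₂ = 2.9/EI and f₁₂ = f₂₁ = 1.45/EI.
Compatibility — zero rotation at each built-in end:
  2.9 M_1 + 1.45 M_2 = 842.4
  1.45 M_1 + 2.9 M_2 = 776.5
Solving the pair gives M_1 = 208.8 kN·m and M_2 = 163.4 kN·m (hogging).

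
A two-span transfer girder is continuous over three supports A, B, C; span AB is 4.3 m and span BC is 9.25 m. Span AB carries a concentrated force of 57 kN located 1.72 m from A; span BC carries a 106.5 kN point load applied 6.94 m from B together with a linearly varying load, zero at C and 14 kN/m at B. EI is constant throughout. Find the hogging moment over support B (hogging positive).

M_B = 146.3 kN·m

Release continuity at B by inserting a hinge; the redundant is the internal moment M_B. The primary structure is two simply-supported spans AB and BC.
Discontinuity in slope at B on the released structure — sum the simple-span end rotations:
  span AB: point load 57 at a = 1.72: Pab(L + a)/(6LEI) = 59.02/EI
  span BC: point load 106.5 at a = 6.94: Pab(L + b)/(6LEI) = 355.6/EI
  span BC: triangular load, peak 14: w₀L³/(45EI) = 246.2/EI
  relative rotation θ_0 = (59.02 + 601.8)/EI = 660.9/EI
A unit hogging moment at B produces rotation L₁/(3EI) + L₂/(3EI) = 4.517/EI.
Slope continuity at B: θ_0 = M_B·4.517/EI, so M_B = 660.9/4.517 = 146.3 kN·m (hogging).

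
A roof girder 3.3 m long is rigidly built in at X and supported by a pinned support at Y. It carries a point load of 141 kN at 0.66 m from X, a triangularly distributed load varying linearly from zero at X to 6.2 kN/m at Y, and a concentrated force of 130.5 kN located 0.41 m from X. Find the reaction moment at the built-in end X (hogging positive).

M_X = 114.9 kN·m

Remove the prop at Y; the released (primary) structure is a cantilever built in at X.
Downward deflection at the released point Y due to the loads:
  point load 141 at a = 0.66: Pa²(3L − a)/(6EI) = 94.59/EI
  triangular load, peak 6.2 at the free end: 11w₀L⁴/(120EI) = 67.4/EI
  point load 130.5 at a = 0.41: Pa²(3L − a)/(6EI) = 34.7/EI
  δ_0 = 196.7/EI
Flexibility coefficient — unit upward force at Y: δ_{YY} = L³/(3EI) = 11.98/EI.
Compatibility at Y: δ_0 − R_Y·δ_{YY} = 0, so R_Y = 196.7/11.98 = 16.42 kN.
Moment equilibrium about X: M_X = Σ(load moments about X) − R_Y·L = 169.1 − 16.42×3.3 = 114.9 kN·m.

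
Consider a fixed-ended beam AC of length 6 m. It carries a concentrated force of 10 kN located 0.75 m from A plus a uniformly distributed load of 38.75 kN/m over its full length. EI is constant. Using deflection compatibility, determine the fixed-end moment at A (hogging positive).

M_A = 122 kN·m

Take the two fixed-end moments M_A, M_C as redundants; the released structure is the simple span AC.
On the primary (simply-supported) span, the end slopes from the loading are:
  at A: point load 10 at a = 0.75: Pab(L + b)/(6LEI) = 12.3/EI
  at C: point load 10 at a = 0.75: Pab(L + a)/(6LEI) = 7.383/EI
  at A: UDL 38.75: wL³/(24EI) = 348.8/EI
  at C: UDL 38.75: wL³/(24EI) = 348.8/EI
  θ_A0 = 361.1/EI,  θ_C0 = 356.1/EI
Flexibility coefficients: a unit moment at one end gives L/(3EI) there and L/(6EI) at the far end, so f₁₁ = f₂₂ = 2/EI and f₁₂ = f₂₁ = 1/EI.
Compatibility — zero rotation at each built-in end:
  2 M_A + 1 M_C = 361.1
  1 M_A + 2 M_C = 356.1
Solving the pair gives M_A = 122 kN·m and M_C = 117.1 kN·m (hogging).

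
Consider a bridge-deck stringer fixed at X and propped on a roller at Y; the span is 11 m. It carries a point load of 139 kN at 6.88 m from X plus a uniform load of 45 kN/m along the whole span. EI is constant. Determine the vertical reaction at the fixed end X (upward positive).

R_X = 383.8 kN

Take the reaction at Y as the redundant and release it; the primary structure is a cantilever fixed at X.
Free-end deflection of the primary structure under the applied loading (downward +):
  point load 139 at a = 6.88: Pa²(3L − a)/(6EI) = 28643/EI
  UDL 45: wL⁴/(8EI) = 82356/EI
  δ_0 = 110998/EI
Flexibility coefficient — unit upward force at Y: δ_{YY} = L³/(3EI) = 443.7/EI.
The prop prevents deflection at Y: R_Y = δ_0/δ_{YY} = 110998/443.7 = 250.2 kN.
Vertical equilibrium: R_X = ΣP − R_Y = 634 − 250.2 = 383.8 kN.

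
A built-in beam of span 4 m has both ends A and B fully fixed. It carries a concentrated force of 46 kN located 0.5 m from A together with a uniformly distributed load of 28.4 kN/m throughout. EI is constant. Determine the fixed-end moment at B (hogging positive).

Release both end moments; the primary structure is a simply-supported span AB with redundants M_A and M_B.
On the primary (simply-supported) span, the end slopes from the loading are:
  at A: point load 46 at a = 0.5: Pab(L + b)/(6LEI) = 25.16/EI
  at B: point load 46 at a = 0.5: Pab(L + a)/(6LEI) = 15.09/EI
  at A: UDL 28.4: wL³/(24EI) = 75.73/EI
  at B: UDL 28.4: wL³/(24EI) = 75.73/EI
  θ_A0 = 100.9/EI,  θ_B0 = 90.83/EI
Flexibility coefficients: a unit moment at one end gives L/(3EI) there and L/(6EI) at the far end, so f₁₁ = f₂₂ = 1.333/EI and f₁₂ = f₂₁ = 0.6667/EI.
Compatibility — zero rotation at each built-in end:
  1.333 M_A + 0.6667 M_B = 100.9
  0.6667 M_A + 1.333 M_B = 90.83
Solving the pair gives M_A = 55.48 kN·m and M_B = 40.38 kN·m (hogging).

M_B = 40.38 kN·m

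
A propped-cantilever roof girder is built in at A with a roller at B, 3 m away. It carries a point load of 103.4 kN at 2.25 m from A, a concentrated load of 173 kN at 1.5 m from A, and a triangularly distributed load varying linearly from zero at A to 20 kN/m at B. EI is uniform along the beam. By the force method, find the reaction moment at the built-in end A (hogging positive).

M_A = 144.2 kN·m

Remove the prop at B; the released (primary) structure is a cantilever built in at A.
Downward deflection at the released point B due to the loads:
  point load 103.4 at a = 2.25: Pa²(3L − a)/(6EI) = 588.9/EI
  point load 173 at a = 1.5: Pa²(3L − a)/(6EI) = 486.6/EI
  triangular load, peak 20 at the free end: 11w₀L⁴/(120EI) = 148.5/EI
  δ_0 = 1224/EI
Tip deflection under a unit load at B: L³/(3EI) = 9/EI.
Compatibility at B: δ_0 − R_B·δ_{BB} = 0, so R_B = 1224/9 = 136 kN.
Moment equilibrium about A: M_A = Σ(load moments about A) − R_B·L = 552.1 − 136×3 = 144.2 kN·m.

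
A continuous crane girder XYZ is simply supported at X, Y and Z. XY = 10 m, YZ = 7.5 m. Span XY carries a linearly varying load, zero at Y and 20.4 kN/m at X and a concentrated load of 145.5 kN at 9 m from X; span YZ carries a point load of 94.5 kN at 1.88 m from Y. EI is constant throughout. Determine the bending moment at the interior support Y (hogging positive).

M_Y = 189 kN·m

Insert a hinge at Y; M_Y is the redundant, and each span becomes simply supported.
Rotations at Y on the released spans (each span's end-slope, ×1/EI):
  span XY: triangular load, peak 20.4: 7w₀L³/(360EI) = 396.7/EI
  span XY: point load 145.5 at a = 9: Pab(L + a)/(6LEI) = 414.7/EI
  span YZ: point load 94.5 at a = 1.88: Pab(L + b)/(6LEI) = 291.1/EI
  relative rotation θ_0 = (811.3 + 291.1)/EI = 1102/EI
A unit hogging moment at Y produces rotation L₁/(3EI) + L₂/(3EI) = 5.833/EI.
Slope continuity at Y: θ_0 = M_Y·5.833/EI, so M_Y = 1102/5.833 = 189 kN·m (hogging).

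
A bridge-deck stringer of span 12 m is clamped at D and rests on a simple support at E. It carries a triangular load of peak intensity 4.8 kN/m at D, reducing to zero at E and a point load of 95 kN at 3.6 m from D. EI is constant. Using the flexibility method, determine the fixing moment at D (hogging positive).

M_D = 249.6 kN·m

Release the roller at E. Primary structure: cantilever fixed at D.
Deflection at E on the released cantilever, summing each load's contribution:
  triangular load, peak 4.8 at the fixed end: w₀L⁴/(30EI) = 3318/EI
  point load 95 at a = 3.6: Pa²(3L − a)/(6EI) = 6648/EI
  δ_0 = 9966/EI
Tip deflection under a unit load at E: L³/(3EI) = 576/EI.
The prop prevents deflection at E: R_E = δ_0/δ_{EE} = 9966/576 = 17.3 kN.
Moment equilibrium about D: M_D = Σ(load moments about D) − R_E·L = 457.2 − 17.3×12 = 249.6 kN·m.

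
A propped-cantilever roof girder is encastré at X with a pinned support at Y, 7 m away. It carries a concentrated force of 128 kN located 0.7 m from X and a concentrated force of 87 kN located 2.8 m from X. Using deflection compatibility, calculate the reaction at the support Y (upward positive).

Release the roller at Y. Primary structure: cantilever fixed at X.
Deflection at Y on the released cantilever, summing each load's contribution:
  point load 128 at a = 0.7: Pa²(3L − a)/(6EI) = 212.2/EI
  point load 87 at a = 2.8: Pa²(3L − a)/(6EI) = 2069/EI
  δ_0 = 2281/EI
Flexibility coefficient — unit upward force at Y: δ_{YY} = L³/(3EI) = 114.3/EI.
Compatibility at Y: δ_0 − R_Y·δ_{YY} = 0, so R_Y = 2281/114.3 = 19.95 kN.

R_Y = 19.95 kN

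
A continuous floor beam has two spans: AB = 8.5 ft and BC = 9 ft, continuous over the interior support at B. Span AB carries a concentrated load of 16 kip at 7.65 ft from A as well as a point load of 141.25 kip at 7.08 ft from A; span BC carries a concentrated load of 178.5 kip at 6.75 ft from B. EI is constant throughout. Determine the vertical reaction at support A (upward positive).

R_A = 4.393 kip

Take M_B as the redundant. Released structure: two simple spans AB and BC with a hinge at B.
End slopes at the hinge B, treating each span as simply supported:
  span AB: point load 16 at a = 7.65: Pab(L + a)/(6LEI) = 32.95/EI
  span AB: point load 141.25 at a = 7.08: Pab(L + a)/(6LEI) = 433.8/EI
  span BC: point load 178.5 at a = 6.75: Pab(L + b)/(6LEI) = 564.8/EI
  relative rotation θ_0 = (466.8 + 564.8)/EI = 1032/EI
A unit hogging moment at B produces rotation L₁/(3EI) + L₂/(3EI) = 5.833/EI.
Compatibility: M_B·(L₁+L₂)/(3EI) = θ_0, giving M_B = 176.8 kip·ft (hogging).
Span AB, ΣM about A with M_B applied at B: R_B^{AB}·8.5 = 1122 + 176.8, so R_B^{AB} = 152.9 kip and R_A = 157.2 − 152.9 = 4.393 kip.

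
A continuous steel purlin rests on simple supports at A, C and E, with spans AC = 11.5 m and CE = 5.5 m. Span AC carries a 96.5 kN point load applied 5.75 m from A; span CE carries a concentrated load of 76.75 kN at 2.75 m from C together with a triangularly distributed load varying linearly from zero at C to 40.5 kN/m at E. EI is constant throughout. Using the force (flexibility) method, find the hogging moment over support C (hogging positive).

Release continuity at C by inserting a hinge; the redundant is the internal moment M_C. The primary structure is two simply-supported spans AC and CE.
Discontinuity in slope at C on the released structure — sum the simple-span end rotations:
  span AC: point load 96.5 at a = 5.75: Pab(L + a)/(6LEI) = 797.6/EI
  span CE: point load 76.75 at a = 2.75: Pab(L + b)/(6LEI) = 145.1/EI
  span CE: triangular load, peak 40.5: 7w₀L³/(360EI) = 131/EI
  relative rotation θ_0 = (797.6 + 276.1)/EI = 1074/EI
A unit hogging moment at C produces rotation L₁/(3EI) + L₂/(3EI) = 5.667/EI.
Compatibility: M_C·(L₁+L₂)/(3EI) = θ_0, giving M_C = 189.5 kN·m (hogging).

M_C = 189.5 kN·m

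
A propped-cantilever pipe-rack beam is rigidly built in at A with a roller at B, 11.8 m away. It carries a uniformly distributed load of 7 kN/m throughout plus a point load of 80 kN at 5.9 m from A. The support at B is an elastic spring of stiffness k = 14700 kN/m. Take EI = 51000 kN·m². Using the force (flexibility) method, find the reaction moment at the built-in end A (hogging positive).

Take the reaction at B as the redundant and release it; the primary structure is a cantilever fixed at A.
Primary-structure tip deflection at B by superposition:
  UDL 7: wL⁴/(8EI) = 16964/EI
  point load 80 at a = 5.9: Pa²(3L − a)/(6EI) = 13692/EI
  δ_0 = 30656/EI
Flexibility coefficient — unit upward force at B: δ_{BB} = L³/(3EI) = 547.7/EI.
With EI = 51000 kN·m²: δ_0 = 0.6011 m and δ_{BB} = 0.010739 m/kN.
Compatibility — the spring shortens by R_B/k under the reaction it provides: δ_0 − R_B·δ_{BB} = R_B/k. With 1/k = 0.000068 m/kN, R_B = δ_0 / (δ_{BB} + 1/k) = 0.6011 / (0.010739 + 0.000068) = 55.62 kN.
Moment equilibrium about A: M_A = Σ(load moments about A) − R_B·L = 959.3 − 55.62×11.8 = 303 kN·m.

M_A = 303 kN·m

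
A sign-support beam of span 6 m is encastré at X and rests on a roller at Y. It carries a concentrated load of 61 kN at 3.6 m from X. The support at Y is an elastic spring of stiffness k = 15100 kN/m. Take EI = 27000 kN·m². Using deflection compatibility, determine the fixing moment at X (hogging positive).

Remove the prop at Y; the released (primary) structure is a cantilever built in at X.
Primary-structure tip deflection at Y by superposition:
  point load 61 at a = 3.6: Pa²(3L − a)/(6EI) = 1897/EI
Flexibility coefficient — unit upward force at Y: δ_{YY} = L³/(3EI) = 72/EI.
With EI = 27000 kN·m²: δ_0 = 0.070272 m and δ_{YY} = 0.002667 m/kN.
Compatibility — the spring shortens by R_Y/k under the reaction it provides: δ_0 − R_Y·δ_{YY} = R_Y/k. With 1/k = 0.000066 m/kN, R_Y = δ_0 / (δ_{YY} + 1/k) = 0.070272 / (0.002667 + 0.000066) = 25.71 kN.
Moment equilibrium about X: M_X = Σ(load moments about X) − R_Y·L = 219.6 − 25.71×6 = 65.32 kN·m.

M_X = 65.32 kN·m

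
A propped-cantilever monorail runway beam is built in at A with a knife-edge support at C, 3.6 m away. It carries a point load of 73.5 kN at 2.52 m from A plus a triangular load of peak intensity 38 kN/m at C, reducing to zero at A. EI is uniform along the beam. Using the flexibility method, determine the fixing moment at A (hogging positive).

Remove the prop at C; the released (primary) structure is a cantilever built in at A.
Primary-structure tip deflection at C by superposition:
  point load 73.5 at a = 2.52: Pa²(3L − a)/(6EI) = 644.1/EI
  triangular load, peak 38 at the free end: 11w₀L⁴/(120EI) = 585.1/EI
  δ_0 = 1229/EI
Tip deflection under a unit load at C: L³/(3EI) = 15.55/EI.
Compatibility at C: δ_0 − R_C·δ_{CC} = 0, so R_C = 1229/15.55 = 79.04 kN.
Moment equilibrium about A: M_A = Σ(load moments about A) − R_C·L = 349.4 − 79.04×3.6 = 64.85 kN·m.

M_A = 64.85 kN·m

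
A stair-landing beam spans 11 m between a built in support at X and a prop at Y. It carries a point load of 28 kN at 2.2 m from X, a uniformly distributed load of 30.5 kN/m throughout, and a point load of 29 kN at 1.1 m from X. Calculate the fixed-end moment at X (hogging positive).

Choose R_Y as the redundant. The primary structure is the cantilever fixed at X.
Free-end deflection of the primary structure under the applied loading (downward +):
  point load 28 at a = 2.2: Pa²(3L − a)/(6EI) = 695.7/EI
  UDL 30.5: wL⁴/(8EI) = 55819/EI
  point load 29 at a = 1.1: Pa²(3L − a)/(6EI) = 186.6/EI
  δ_0 = 56701/EI
Tip deflection under a unit load at Y: L³/(3EI) = 443.7/EI.
Compatibility at Y: δ_0 − R_Y·δ_{YY} = 0, so R_Y = 56701/443.7 = 127.8 kN.
Moment equilibrium about X: M_X = Σ(load moments about X) − R_Y·L = 1939 − 127.8×11 = 532.9 kN·m.

M_X = 532.9 kN·m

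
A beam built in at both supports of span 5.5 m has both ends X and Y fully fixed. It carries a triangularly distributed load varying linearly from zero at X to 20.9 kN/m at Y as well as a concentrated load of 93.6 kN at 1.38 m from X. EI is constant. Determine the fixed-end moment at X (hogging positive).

Release both end moments; the primary structure is a simply-supported span XY with redundants M_X and M_Y.
End rotations of the released simple span under the applied load (×1/EI):
  at X: triangular load, peak 20.9: 7w₀L³/(360EI) = 67.61/EI
  at Y: triangular load, peak 20.9: w₀L³/(45EI) = 77.27/EI
  at X: point load 93.6 at a = 1.38: Pab(L + b)/(6LEI) = 155.1/EI
  at Y: point load 93.6 at a = 1.38: Pab(L + a)/(6LEI) = 110.9/EI
  θ_X0 = 222.7/EI,  θ_Y0 = 188.2/EI
Flexibility coefficients: a unit moment at one end gives L/(3EI) there and L/(6EI) at the far end, so f₁₁ = f₂₂ = 1.833/EI and f₁₂ = f₂₁ = 0.9167/EI.
Compatibility — zero rotation at each built-in end:
  1.833 M_X + 0.9167 M_Y = 222.7
  0.9167 M_X + 1.833 M_Y = 188.2
Solving the pair gives M_X = 93.56 kN·m and M_Y = 55.89 kN·m (hogging).

M_X = 93.56 kN·m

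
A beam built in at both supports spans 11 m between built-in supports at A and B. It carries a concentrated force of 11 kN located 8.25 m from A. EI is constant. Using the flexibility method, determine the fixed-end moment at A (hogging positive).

Release both end moments; the primary structure is a simply-supported span AB with redundants M_A and M_B.
End rotations of the released simple span under the applied load (×1/EI):
  at A: point load 11 at a = 8.25: Pab(L + b)/(6LEI) = 51.99/EI
  at B: point load 11 at a = 8.25: Pab(L + a)/(6LEI) = 72.79/EI
  θ_A0 = 51.99/EI,  θ_B0 = 72.79/EI
Flexibility coefficients: a unit moment at one end gives L/(3EI) there and L/(6EI) at the far end, so f₁₁ = f₂₂ = 3.667/EI and f₁₂ = f₂₁ = 1.833/EI.
Compatibility — zero rotation at each built-in end:
  3.667 M_A + 1.833 M_B = 51.99
  1.833 M_A + 3.667 M_B = 72.79
Solving the pair gives M_A = 5.672 kN·m and M_B = 17.02 kN·m (hogging).

M_A = 5.672 kN·m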